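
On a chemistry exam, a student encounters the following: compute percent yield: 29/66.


% yield = actual/theoretical × 100
= 29/66 × 100
= 43.94%

43.94%


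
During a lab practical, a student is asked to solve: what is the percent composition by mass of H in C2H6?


M(C2H6) = 2×12.01 + 6×1.008 = 30.068 g/mol
Mass of H = 6 × 1.008 = 6.048 g/mol
% H = 6.048/30.068 × 100 = 20.11%

20.11%


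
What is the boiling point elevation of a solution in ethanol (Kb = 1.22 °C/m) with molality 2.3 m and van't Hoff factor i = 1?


ΔTb = Kb × m × i
= 1.22 × 2.3 × 1
= 2.806 °C

2.806 °C


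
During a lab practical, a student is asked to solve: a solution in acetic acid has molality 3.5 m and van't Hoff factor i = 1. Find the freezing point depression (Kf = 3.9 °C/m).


ΔTf = Kf × m × i
= 3.9 × 3.5 × 1
= 13.65 °C

13.65 °C


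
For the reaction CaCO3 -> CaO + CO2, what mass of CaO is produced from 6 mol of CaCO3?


Mole ratio CaO:CaCO3 = 1:1
n(CaO) = 6 × 1/1 = 6.000 mol
mass = 6.000 × 56.08 = 336.48 g

336.48 g


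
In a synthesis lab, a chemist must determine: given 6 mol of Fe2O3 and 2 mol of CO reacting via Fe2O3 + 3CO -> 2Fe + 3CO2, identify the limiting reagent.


Mole ratio available / coefficient:
  Fe2O3: 6/1 = 6.000
  CO: 2/3 = 0.667
Smaller ratio is limiting.

CO


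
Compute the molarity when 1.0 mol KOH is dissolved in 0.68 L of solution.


M = n/V = 1.0/0.68 = 1.471 mol/L

1.471 M


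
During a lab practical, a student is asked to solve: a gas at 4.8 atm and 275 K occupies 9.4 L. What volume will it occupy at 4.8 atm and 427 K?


P1V1/T1 = P2V2/T2
V2 = P1V1T2/(T1P2)
= 4.8×9.4×427/(275×4.8)
= 14.596 L

14.596 L


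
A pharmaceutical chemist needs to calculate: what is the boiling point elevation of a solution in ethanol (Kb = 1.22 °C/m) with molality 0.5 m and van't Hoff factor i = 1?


ΔTb = Kb × m × i
= 1.22 × 0.5 × 1
= 0.61 °C

0.61 °C


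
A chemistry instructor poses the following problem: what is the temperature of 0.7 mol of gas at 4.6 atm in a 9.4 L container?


PV = nRT  (R = 0.08206 L·atm/(mol·K))
T = PV/(nR) = 4.6×9.4/(0.7×0.08206)
= 43.24/0.057442
= 752.76 K

752.76 K


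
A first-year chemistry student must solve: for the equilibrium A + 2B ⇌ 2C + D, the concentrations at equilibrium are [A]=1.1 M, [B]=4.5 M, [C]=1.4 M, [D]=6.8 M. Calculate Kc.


Kc = [C]^2[D]/([A][B]^2)
= (1.4^2 × 6.8^1)/(1.1^1 × 4.5^2)
= 13.328/22.275
= 0.5983

0.5983


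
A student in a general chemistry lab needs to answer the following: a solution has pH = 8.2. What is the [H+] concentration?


[H+] = 10^(-pH) = 10^(-8.2)
= 6.31×10^-9 M

6.31×10^-9 M


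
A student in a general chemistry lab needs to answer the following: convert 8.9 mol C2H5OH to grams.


M(C2H5OH) = 46.07 g/mol
mass = n × M = 8.9 × 46.07 = 410.02 g

410.02 g


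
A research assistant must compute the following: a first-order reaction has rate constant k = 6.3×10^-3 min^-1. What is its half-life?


t½ = ln2/k = 0.693147/(6.3×10^-3 min^-1)
= 110.0 min

110.0 min


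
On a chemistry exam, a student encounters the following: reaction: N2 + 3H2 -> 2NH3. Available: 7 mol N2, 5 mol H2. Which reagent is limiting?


Mole ratio available / coefficient:
  N2: 7/1 = 7.000
  H2: 5/3 = 1.667
Smaller ratio is limiting.

H2


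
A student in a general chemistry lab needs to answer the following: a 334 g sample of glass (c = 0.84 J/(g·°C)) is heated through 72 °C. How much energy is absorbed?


q = mcΔT = 334 × 0.84 × 72
= 20200.32 J

20200.32 J


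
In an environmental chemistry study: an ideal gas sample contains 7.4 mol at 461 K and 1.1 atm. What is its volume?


PV = nRT  (R = 0.08206 L·atm/(mol·K))
V = nRT/P = 7.4×0.08206×461/1.1
= 254.49 L

254.49 L


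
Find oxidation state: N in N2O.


2x + (-2) = 0, so x = +1
Oxidation number: +1

+1


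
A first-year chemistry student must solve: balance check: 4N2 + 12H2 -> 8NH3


Equation: 4N2 + 12H2 -> 8NH3
Check atoms: H: 24=24, N: 8=8
Balanced

Yes, balanced


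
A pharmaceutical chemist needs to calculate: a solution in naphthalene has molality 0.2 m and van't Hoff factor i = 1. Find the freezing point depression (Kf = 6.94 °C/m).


ΔTf = Kf × m × i
= 6.94 × 0.2 × 1
= 1.388 °C

1.388 °C


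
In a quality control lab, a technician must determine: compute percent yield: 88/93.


% yield = actual/theoretical × 100
= 88/93 × 100
= 94.62%

94.62%


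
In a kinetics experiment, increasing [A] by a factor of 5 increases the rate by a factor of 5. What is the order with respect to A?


rate ∝ [A]^n
5^n = 5 → n = 1
Order in A: 1

1


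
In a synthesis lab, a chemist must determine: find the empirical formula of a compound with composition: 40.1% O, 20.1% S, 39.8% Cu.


Assume 100 g sample. Moles of each element:
  O: 40.1/16.0 = 2.506 mol
  S: 20.1/32.07 = 0.627 mol
  Cu: 39.8/63.55 = 0.626 mol
Divide by smallest (0.626):
  O: 2.506/0.626 = 4.0
  S: 0.627/0.626 = 1.0
  Cu: 0.626/0.626 = 1.0
Empirical formula: CuSO4

CuSO4


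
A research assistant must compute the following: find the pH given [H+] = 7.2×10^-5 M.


pH = -log10([H+]) = -log10(7.2×10^-5)
= 5 - log10(7.2)
= 5 - 0.86
= 4.14

4.14


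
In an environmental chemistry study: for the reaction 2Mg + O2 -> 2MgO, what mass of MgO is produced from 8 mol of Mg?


Mole ratio MgO:Mg = 2:2
n(MgO) = 8 × 2/2 = 8.000 mol
mass = 8.000 × 40.31 = 322.48 g

322.48 g


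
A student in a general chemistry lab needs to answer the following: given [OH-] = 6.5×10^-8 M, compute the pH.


pOH = -log10([OH-]) = -log10(6.5×10^-8)
= 8 - log10(6.5) = 7.19
pH = 14 - pOH = 14 - 7.19 = 6.81

6.81


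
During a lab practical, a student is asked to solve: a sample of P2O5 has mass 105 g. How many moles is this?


M(P2O5) = 141.94 g/mol
n = mass/M = 105/141.94 = 0.7397 mol

0.7397 mol


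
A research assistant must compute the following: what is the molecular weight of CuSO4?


M(CuSO4) = 1×63.55 + 1×32.07 + 4×16.0
= 63.55 + 32.07 + 64.0
= 159.62 g/mol

159.62 g/mol


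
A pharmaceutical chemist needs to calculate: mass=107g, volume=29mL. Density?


ρ = mass/volume
= 107/29
= 3.69 g/mL

3.69 g/mL


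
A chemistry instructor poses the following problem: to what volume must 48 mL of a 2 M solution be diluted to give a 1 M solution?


C1V1 = C2V2
2 × 48 = 1 × V2
V2 = 96/1 = 96.0 mL

96.0 mL


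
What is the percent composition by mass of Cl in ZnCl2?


M(ZnCl2) = 1×65.38 + 2×35.45 = 136.28 g/mol
Mass of Cl = 2 × 35.45 = 70.90 g/mol
% Cl = 70.90/136.28 × 100 = 52.03%

52.03%


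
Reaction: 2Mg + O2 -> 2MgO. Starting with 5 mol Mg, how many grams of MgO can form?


Mole ratio MgO:Mg = 2:2
n(MgO) = 5 × 2/2 = 5.000 mol
mass = 5.000 × 40.31 = 201.55 g

201.55 g


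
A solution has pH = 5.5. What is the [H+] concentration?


[H+] = 10^(-pH) = 10^(-5.5)
= 3.16×10^-6 M

3.16×10^-6 M


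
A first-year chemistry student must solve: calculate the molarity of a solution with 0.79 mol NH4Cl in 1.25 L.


M = n/V = 0.79/1.25 = 0.632 mol/L

0.632 M


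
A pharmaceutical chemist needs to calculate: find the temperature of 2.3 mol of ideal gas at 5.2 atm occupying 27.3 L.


PV = nRT  (R = 0.08206 L·atm/(mol·K))
T = PV/(nR) = 5.2×27.3/(2.3×0.08206)
= 141.96/0.188738
= 752.15 K

752.15 K


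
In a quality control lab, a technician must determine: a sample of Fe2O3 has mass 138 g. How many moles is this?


M(Fe2O3) = 159.7 g/mol
n = mass/M = 138/159.7 = 0.8641 mol

0.8641 mol


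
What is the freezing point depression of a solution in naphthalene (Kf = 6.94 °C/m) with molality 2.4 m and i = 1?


ΔTf = Kf × m × i
= 6.94 × 2.4 × 1
= 16.656 °C

16.656 °C


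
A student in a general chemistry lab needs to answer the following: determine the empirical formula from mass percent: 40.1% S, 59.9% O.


Assume 100 g sample. Moles of each element:
  S: 40.1/32.07 = 1.25 mol
  O: 59.9/16.0 = 3.744 mol
Divide by smallest (1.25):
  S: 1.25/1.25 = 1.0
  O: 3.744/1.25 = 3.0
Empirical formula: SO3

SO3


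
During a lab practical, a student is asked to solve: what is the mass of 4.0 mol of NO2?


M(NO2) = 46.01 g/mol
mass = n × M = 4.0 × 46.01 = 184.04 g

184.04 g


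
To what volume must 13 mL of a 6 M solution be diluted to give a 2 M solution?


C1V1 = C2V2
6 × 13 = 2 × V2
V2 = 78/2 = 39.0 mL

39.0 mL


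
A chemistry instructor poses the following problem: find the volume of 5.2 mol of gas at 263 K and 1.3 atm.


PV = nRT  (R = 0.08206 L·atm/(mol·K))
V = nRT/P = 5.2×0.08206×263/1.3
= 86.327 L

86.327 L


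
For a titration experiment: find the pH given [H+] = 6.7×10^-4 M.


pH = -log10([H+]) = -log10(6.7×10^-4)
= 4 - log10(6.7)
= 4 - 0.83
= 3.17

3.17


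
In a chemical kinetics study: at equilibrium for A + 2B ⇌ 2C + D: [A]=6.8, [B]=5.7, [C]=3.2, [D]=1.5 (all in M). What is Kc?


Kc = [C]^2[D]/([A][B]^2)
= (3.2^2 × 1.5^1)/(6.8^1 × 5.7^2)
= 15.36/220.932
= 0.06952

0.06952


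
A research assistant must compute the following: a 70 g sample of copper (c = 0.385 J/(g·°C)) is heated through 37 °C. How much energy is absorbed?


q = mcΔT = 70 × 0.385 × 37
= 997.15 J

997.15 J


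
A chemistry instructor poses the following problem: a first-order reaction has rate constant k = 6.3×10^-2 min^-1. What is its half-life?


t½ = ln2/k = 0.693147/(6.3×10^-2 min^-1)
= 11.00 min

11.00 min


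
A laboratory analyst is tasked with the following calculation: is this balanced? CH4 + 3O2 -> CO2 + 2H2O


Equation: CH4 + 3O2 -> CO2 + 2H2O
Check atoms: C: 1=1, H: 4=4, O: 6≠4
Not balanced

No, not balanced


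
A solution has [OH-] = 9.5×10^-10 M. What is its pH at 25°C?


pOH = -log10([OH-]) = -log10(9.5×10^-10)
= 10 - log10(9.5) = 9.02
pH = 14 - pOH = 14 - 9.02 = 4.98

4.98


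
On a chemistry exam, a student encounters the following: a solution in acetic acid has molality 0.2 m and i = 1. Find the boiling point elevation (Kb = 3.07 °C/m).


ΔTb = Kb × m × i
= 3.07 × 0.2 × 1
= 0.614 °C

0.614 °C


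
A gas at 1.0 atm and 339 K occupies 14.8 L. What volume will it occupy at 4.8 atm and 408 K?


P1V1/T1 = P2V2/T2
V2 = P1V1T2/(T1P2)
= 1.0×14.8×408/(339×4.8)
= 3.711 L

3.711 L


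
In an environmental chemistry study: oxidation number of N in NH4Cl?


x + 4(+1) + (-1) = 0, so x = -3
Oxidation number: -3

-3


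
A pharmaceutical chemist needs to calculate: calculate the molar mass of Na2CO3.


M(Na2CO3) = 2×22.99 + 1×12.01 + 3×16.0
= 45.98 + 12.01 + 48.0
= 105.99 g/mol

105.99 g/mol


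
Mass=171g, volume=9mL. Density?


ρ = mass/volume
= 171/9
= 19.0 g/mL

19.0 g/mL


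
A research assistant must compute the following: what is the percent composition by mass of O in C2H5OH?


M(C2H5OH) = 2×12.01 + 6×1.008 + 1×16.0 = 46.068 g/mol
Mass of O = 1 × 16.0 = 16.00 g/mol
% O = 16.00/46.068 × 100 = 34.73%

34.73%


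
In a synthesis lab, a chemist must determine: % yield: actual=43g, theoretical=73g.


% yield = actual/theoretical × 100
= 43/73 × 100
= 58.9%

58.9%


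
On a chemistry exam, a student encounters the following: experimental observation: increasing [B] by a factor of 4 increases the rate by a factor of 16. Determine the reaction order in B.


rate ∝ [B]^n
4^n = 16 → n = 2
Order in B: 2

2


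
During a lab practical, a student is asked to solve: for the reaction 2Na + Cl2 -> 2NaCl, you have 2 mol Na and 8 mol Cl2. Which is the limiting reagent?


Mole ratio available / coefficient:
  Na: 2/2 = 1.000
  Cl2: 8/1 = 8.000
Smaller ratio is limiting.

Na


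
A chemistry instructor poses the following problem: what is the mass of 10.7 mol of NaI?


M(NaI) = 149.89 g/mol
mass = n × M = 10.7 × 149.89 = 1603.82 g

1603.82 g


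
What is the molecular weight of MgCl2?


M(MgCl2) = 1×24.31 + 2×35.45
= 24.31 + 70.9
= 95.21 g/mol

95.21 g/mol


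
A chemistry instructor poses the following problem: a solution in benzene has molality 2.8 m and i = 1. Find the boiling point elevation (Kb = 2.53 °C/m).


ΔTb = Kb × m × i
= 2.53 × 2.8 × 1
= 7.084 °C

7.084 °C


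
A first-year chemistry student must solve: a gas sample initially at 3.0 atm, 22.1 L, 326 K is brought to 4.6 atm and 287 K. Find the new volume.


P1V1/T1 = P2V2/T2
V2 = P1V1T2/(T1P2)
= 3.0×22.1×287/(326×4.6)
= 12.689 L

12.689 L


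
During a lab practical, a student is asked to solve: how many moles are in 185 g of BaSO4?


M(BaSO4) = 233.4 g/mol
n = mass/M = 185/233.4 = 0.7926 mol

0.7926 mol


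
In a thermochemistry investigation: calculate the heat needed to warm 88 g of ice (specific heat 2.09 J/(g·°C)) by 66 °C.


q = mcΔT = 88 × 2.09 × 66
= 12138.72 J

12138.72 J


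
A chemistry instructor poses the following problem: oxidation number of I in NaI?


halide: -1
Oxidation number: -1

-1


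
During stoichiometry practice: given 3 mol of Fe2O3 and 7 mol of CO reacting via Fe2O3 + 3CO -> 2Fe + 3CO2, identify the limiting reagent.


Mole ratio available / coefficient:
  Fe2O3: 3/1 = 3.000
  CO: 7/3 = 2.333
Smaller ratio is limiting.

CO


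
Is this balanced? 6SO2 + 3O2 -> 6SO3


Equation: 6SO2 + 3O2 -> 6SO3
Check atoms: O: 18=18, S: 6=6
Balanced

Yes, balanced


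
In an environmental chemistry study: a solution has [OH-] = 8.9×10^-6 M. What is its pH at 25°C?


pOH = -log10([OH-]) = -log10(8.9×10^-6)
= 6 - log10(8.9) = 5.05
pH = 14 - pOH = 14 - 5.05 = 8.95

8.95


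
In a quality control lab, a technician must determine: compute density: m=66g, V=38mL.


ρ = mass/volume
= 66/38
= 1.737 g/mL

1.737 g/mL


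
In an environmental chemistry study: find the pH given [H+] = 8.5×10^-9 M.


pH = -log10([H+]) = -log10(8.5×10^-9)
= 9 - log10(8.5)
= 9 - 0.93
= 8.07

8.07


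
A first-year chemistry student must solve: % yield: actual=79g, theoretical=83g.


% yield = actual/theoretical × 100
= 79/83 × 100
= 95.18%

95.18%


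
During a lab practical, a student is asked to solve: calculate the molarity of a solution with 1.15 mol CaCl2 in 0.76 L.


M = n/V = 1.15/0.76 = 1.513 mol/L

1.513 M


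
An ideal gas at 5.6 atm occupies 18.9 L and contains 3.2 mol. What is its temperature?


PV = nRT  (R = 0.08206 L·atm/(mol·K))
T = PV/(nR) = 5.6×18.9/(3.2×0.08206)
= 105.84/0.262592
= 403.06 K

403.06 K


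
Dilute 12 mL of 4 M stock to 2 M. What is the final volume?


C1V1 = C2V2
4 × 12 = 2 × V2
V2 = 48/2 = 24.0 mL

24.0 mL


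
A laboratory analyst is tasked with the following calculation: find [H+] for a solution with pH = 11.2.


[H+] = 10^(-pH) = 10^(-11.2)
= 6.31×10^-12 M

6.31×10^-12 M


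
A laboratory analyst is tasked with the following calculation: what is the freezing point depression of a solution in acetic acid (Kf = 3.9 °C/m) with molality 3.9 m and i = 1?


ΔTf = Kf × m × i
= 3.9 × 3.9 × 1
= 15.21 °C

15.21 °C


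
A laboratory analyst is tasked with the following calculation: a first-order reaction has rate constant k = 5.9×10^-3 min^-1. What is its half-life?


t½ = ln2/k = 0.693147/(5.9×10^-3 min^-1)
= 117.5 min

117.5 min


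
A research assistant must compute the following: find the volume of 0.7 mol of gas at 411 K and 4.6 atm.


PV = nRT  (R = 0.08206 L·atm/(mol·K))
V = nRT/P = 0.7×0.08206×411/4.6
= 5.132 L

5.132 L


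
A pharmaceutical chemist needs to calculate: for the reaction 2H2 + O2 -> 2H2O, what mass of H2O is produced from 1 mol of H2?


Mole ratio H2O:H2 = 2:2
n(H2O) = 1 × 2/2 = 1.000 mol
mass = 1.000 × 18.02 = 18.02 g

18.02 g


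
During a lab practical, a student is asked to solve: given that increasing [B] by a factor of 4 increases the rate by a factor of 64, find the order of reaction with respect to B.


rate ∝ [B]^n
4^n = 64 → n = 3
Order in B: 3

3


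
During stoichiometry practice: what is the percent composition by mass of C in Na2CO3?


M(Na2CO3) = 2×22.99 + 1×12.01 + 3×16.0 = 105.99 g/mol
Mass of C = 1 × 12.01 = 12.01 g/mol
% C = 12.01/105.99 × 100 = 11.33%

11.33%


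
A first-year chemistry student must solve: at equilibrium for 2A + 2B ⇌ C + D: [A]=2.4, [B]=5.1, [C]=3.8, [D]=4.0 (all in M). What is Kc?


Kc = [C][D]/([A]^2[B]^2)
= (3.8^1 × 4.0^1)/(2.4^2 × 5.1^2)
= 15.2/149.8176
= 0.1015

0.1015


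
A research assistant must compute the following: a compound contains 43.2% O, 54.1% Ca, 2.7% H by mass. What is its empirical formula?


Assume 100 g sample. Moles of each element:
  O: 43.2/16.0 = 2.7 mol
  Ca: 54.1/40.08 = 1.35 mol
  H: 2.7/1.008 = 2.679 mol
Divide by smallest (1.35):
  O: 2.7/1.35 = 2.0
  Ca: 1.35/1.35 = 1.0
  H: 2.679/1.35 = 1.98
Empirical formula: CaO2H2

CaO2H2


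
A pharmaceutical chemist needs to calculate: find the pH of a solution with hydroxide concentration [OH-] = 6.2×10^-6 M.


pOH = -log10([OH-]) = -log10(6.2×10^-6)
= 6 - log10(6.2) = 5.21
pH = 14 - pOH = 14 - 5.21 = 8.79

8.79


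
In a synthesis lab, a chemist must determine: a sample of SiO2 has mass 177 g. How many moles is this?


M(SiO2) = 60.09 g/mol
n = mass/M = 177/60.09 = 2.9456 mol

2.9456 mol


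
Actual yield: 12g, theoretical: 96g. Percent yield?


% yield = actual/theoretical × 100
= 12/96 × 100
= 12.5%

12.5%


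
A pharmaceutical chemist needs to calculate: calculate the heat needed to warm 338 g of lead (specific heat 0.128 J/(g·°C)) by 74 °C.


q = mcΔT = 338 × 0.128 × 74
= 3201.54 J

3201.54 J


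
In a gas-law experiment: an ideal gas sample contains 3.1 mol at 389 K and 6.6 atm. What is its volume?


PV = nRT  (R = 0.08206 L·atm/(mol·K))
V = nRT/P = 3.1×0.08206×389/6.6
= 14.993 L

14.993 L


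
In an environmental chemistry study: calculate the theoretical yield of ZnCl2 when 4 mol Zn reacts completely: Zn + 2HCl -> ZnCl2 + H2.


Mole ratio ZnCl2:Zn = 1:1
n(ZnCl2) = 4 × 1/1 = 4.000 mol
mass = 4.000 × 136.28 = 545.12 g

545.12 g


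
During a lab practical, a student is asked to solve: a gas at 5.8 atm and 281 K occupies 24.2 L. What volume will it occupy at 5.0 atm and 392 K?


P1V1/T1 = P2V2/T2
V2 = P1V1T2/(T1P2)
= 5.8×24.2×392/(281×5.0)
= 39.161 L

39.161 L


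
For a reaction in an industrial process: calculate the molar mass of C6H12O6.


M(C6H12O6) = 6×12.01 + 12×1.008 + 6×16.0
= 72.06 + 12.1 + 96.0
= 180.16 g/mol

180.16 g/mol


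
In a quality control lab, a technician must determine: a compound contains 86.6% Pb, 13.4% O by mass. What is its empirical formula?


Assume 100 g sample. Moles of each element:
  Pb: 86.6/207.2 = 0.418 mol
  O: 13.4/16.0 = 0.838 mol
Divide by smallest (0.418):
  Pb: 0.418/0.418 = 1.0
  O: 0.838/0.418 = 2.0
Empirical formula: PbO2

PbO2


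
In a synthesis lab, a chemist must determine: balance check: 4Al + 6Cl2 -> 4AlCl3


Equation: 4Al + 6Cl2 -> 4AlCl3
Check atoms: Al: 4=4, Cl: 12=12
Balanced

Yes, balanced


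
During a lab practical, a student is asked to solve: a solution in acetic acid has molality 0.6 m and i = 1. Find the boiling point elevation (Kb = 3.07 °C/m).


ΔTb = Kb × m × i
= 3.07 × 0.6 × 1
= 1.842 °C

1.842 °C


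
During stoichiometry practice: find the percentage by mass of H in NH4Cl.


M(NH4Cl) = 1×14.01 + 4×1.008 + 1×35.45 = 53.492 g/mol
Mass of H = 4 × 1.008 = 4.032 g/mol
% H = 4.032/53.492 × 100 = 7.54%

7.54%


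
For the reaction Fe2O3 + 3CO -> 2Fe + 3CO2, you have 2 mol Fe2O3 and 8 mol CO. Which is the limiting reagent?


Mole ratio available / coefficient:
  Fe2O3: 2/1 = 2.000
  CO: 8/3 = 2.667
Smaller ratio is limiting.

Fe2O3


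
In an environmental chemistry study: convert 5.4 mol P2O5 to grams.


M(P2O5) = 141.94 g/mol
mass = n × M = 5.4 × 141.94 = 766.48 g

766.48 g


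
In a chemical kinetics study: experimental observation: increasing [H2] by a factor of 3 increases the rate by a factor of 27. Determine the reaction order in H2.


rate ∝ [H2]^n
3^n = 27 → n = 3
Order in H2: 3

3


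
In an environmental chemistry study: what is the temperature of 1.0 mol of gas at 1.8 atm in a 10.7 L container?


PV = nRT  (R = 0.08206 L·atm/(mol·K))
T = PV/(nR) = 1.8×10.7/(1.0×0.08206)
= 19.26/0.082060
= 234.71 K

234.71 K


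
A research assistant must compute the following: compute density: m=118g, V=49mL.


ρ = mass/volume
= 118/49
= 2.408 g/mL

2.408 g/mL


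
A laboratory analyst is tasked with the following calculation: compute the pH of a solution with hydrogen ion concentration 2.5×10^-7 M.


pH = -log10([H+]) = -log10(2.5×10^-7)
= 7 - log10(2.5)
= 7 - 0.4
= 6.6

6.6


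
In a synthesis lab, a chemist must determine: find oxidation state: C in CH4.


x + 4(+1) = 0, so x = -4
Oxidation number: -4

-4


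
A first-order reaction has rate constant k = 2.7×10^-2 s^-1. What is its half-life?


t½ = ln2/k = 0.693147/(2.7×10^-2 s^-1)
= 25.67 s

25.67 s


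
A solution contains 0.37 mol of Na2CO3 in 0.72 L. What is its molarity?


M = n/V = 0.37/0.72 = 0.514 mol/L

0.514 M


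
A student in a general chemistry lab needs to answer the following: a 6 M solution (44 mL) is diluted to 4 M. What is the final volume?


C1V1 = C2V2
6 × 44 = 4 × V2
V2 = 264/4 = 66.0 mL

66.0 mL


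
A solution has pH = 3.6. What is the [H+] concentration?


[H+] = 10^(-pH) = 10^(-3.6)
= 2.51×10^-4 M

2.51×10^-4 M


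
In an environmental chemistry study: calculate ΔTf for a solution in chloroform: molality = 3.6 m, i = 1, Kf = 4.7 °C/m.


ΔTf = Kf × m × i
= 4.7 × 3.6 × 1
= 16.92 °C

16.92 °C


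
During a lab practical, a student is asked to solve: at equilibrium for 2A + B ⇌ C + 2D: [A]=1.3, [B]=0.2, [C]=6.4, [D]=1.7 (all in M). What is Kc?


Kc = [C][D]^2/([A]^2[B])
= (6.4^1 × 1.7^2)/(1.3^2 × 0.2^1)
= 18.496/0.338
= 54.72

54.72


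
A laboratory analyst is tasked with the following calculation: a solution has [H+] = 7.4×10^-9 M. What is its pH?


pH = -log10([H+]) = -log10(7.4×10^-9)
= 9 - log10(7.4)
= 9 - 0.87
= 8.13

8.13


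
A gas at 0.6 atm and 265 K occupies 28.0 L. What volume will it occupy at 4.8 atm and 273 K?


P1V1/T1 = P2V2/T2
V2 = P1V1T2/(T1P2)
= 0.6×28.0×273/(265×4.8)
= 3.606 L

3.606 L


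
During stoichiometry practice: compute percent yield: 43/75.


% yield = actual/theoretical × 100
= 43/75 × 100
= 57.33%

57.33%


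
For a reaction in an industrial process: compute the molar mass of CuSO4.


M(CuSO4) = 1×63.55 + 1×32.07 + 4×16.0
= 63.55 + 32.07 + 64.0
= 159.62 g/mol

159.62 g/mol


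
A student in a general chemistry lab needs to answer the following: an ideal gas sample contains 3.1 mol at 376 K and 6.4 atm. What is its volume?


PV = nRT  (R = 0.08206 L·atm/(mol·K))
V = nRT/P = 3.1×0.08206×376/6.4
= 14.945 L

14.945 L


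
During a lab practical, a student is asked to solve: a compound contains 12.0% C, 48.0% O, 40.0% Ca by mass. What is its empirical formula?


Assume 100 g sample. Moles of each element:
  C: 12.0/12.01 = 0.999 mol
  O: 48.0/16.0 = 3.0 mol
  Ca: 40.0/40.08 = 0.998 mol
Divide by smallest (0.998):
  C: 0.999/0.998 = 1.0
  O: 3.0/0.998 = 3.01
  Ca: 0.998/0.998 = 1.0
Empirical formula: CaCO3

CaCO3


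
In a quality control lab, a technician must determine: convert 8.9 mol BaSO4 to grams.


M(BaSO4) = 233.4 g/mol
mass = n × M = 8.9 × 233.4 = 2077.26 g

2077.26 g


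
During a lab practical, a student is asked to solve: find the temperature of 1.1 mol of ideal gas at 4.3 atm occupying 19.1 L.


PV = nRT  (R = 0.08206 L·atm/(mol·K))
T = PV/(nR) = 4.3×19.1/(1.1×0.08206)
= 82.13/0.090266
= 909.87 K

909.87 K


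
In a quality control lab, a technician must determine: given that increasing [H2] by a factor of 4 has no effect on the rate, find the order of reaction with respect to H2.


rate ∝ [H2]^n
rate ∝ [H2]^0
Order in H2: 0

0


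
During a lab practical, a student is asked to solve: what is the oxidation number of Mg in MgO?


Group 2 metal: +2
Oxidation number: +2

+2


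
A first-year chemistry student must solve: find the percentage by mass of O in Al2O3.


M(Al2O3) = 2×26.98 + 3×16.0 = 101.96 g/mol
Mass of O = 3 × 16.0 = 48.00 g/mol
% O = 48.00/101.96 × 100 = 47.08%

47.08%


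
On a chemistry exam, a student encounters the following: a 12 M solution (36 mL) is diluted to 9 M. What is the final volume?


C1V1 = C2V2
12 × 36 = 9 × V2
V2 = 432/9 = 48.0 mL

48.0 mL


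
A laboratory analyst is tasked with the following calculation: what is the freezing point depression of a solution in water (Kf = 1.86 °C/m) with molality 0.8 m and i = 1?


ΔTf = Kf × m × i
= 1.86 × 0.8 × 1
= 1.488 °C

1.488 °C


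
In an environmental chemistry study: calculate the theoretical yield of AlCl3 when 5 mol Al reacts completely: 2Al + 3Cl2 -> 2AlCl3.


Mole ratio AlCl3:Al = 2:2
n(AlCl3) = 5 × 2/2 = 5.000 mol
mass = 5.000 × 133.33 = 666.65 g

666.65 g


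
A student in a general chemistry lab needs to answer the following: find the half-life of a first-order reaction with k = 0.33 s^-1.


t½ = ln2/k = 0.693147/(0.33 s^-1)
= 2.100 s

2.100 s


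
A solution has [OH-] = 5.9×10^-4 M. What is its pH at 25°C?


pOH = -log10([OH-]) = -log10(5.9×10^-4)
= 4 - log10(5.9) = 3.23
pH = 14 - pOH = 14 - 3.23 = 10.77

10.77


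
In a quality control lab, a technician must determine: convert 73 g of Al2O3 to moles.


M(Al2O3) = 101.96 g/mol
n = mass/M = 73/101.96 = 0.716 mol

0.716 mol


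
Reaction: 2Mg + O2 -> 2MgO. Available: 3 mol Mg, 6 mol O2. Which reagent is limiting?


Mole ratio available / coefficient:
  Mg: 3/2 = 1.500
  O2: 6/1 = 6.000
Smaller ratio is limiting.

Mg


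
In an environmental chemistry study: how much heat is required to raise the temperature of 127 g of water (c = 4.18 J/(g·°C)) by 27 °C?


q = mcΔT = 127 × 4.18 × 27
= 14333.22 J

14333.22 J


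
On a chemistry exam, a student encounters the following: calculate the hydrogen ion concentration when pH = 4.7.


[H+] = 10^(-pH) = 10^(-4.7)
= 2.0×10^-5 M

2.0×10^-5 M


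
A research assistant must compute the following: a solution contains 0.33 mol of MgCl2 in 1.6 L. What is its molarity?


M = n/V = 0.33/1.6 = 0.206 mol/L

0.206 M


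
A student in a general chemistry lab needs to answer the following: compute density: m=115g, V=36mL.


ρ = mass/volume
= 115/36
= 3.194 g/mL

3.194 g/mL


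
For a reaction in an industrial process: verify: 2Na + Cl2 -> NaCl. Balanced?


Equation: 2Na + Cl2 -> NaCl
Check atoms: Cl: 2≠1, Na: 2≠1
Not balanced

No, not balanced


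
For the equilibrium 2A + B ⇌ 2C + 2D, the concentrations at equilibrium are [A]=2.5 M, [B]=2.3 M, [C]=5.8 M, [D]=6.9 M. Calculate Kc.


Kc = [C]^2[D]^2/([A]^2[B])
= (5.8^2 × 6.9^2)/(2.5^2 × 2.3^1)
= 1601.6004/14.375
= 111.4

111.4


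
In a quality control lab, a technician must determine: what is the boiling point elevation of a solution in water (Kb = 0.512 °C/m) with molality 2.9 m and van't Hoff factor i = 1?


ΔTb = Kb × m × i
= 0.512 × 2.9 × 1
= 1.4848 °C

1.4848 °C


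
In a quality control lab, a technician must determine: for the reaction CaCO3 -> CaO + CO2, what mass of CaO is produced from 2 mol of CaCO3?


Mole ratio CaO:CaCO3 = 1:1
n(CaO) = 2 × 1/1 = 2.000 mol
mass = 2.000 × 56.08 = 112.16 g

112.16 g


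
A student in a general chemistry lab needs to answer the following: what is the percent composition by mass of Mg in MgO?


M(MgO) = 1×24.31 + 1×16.0 = 40.31 g/mol
Mass of Mg = 1 × 24.31 = 24.31 g/mol
% Mg = 24.31/40.31 × 100 = 60.31%

60.31%


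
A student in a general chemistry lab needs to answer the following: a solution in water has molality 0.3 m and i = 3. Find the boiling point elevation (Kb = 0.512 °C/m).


ΔTb = Kb × m × i
= 0.512 × 0.3 × 3
= 0.4608 °C

0.4608 °C


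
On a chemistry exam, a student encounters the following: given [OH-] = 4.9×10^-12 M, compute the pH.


pOH = -log10([OH-]) = -log10(4.9×10^-12)
= 12 - log10(4.9) = 11.31
pH = 14 - pOH = 14 - 11.31 = 2.69

2.69


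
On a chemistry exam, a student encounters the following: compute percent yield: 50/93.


% yield = actual/theoretical × 100
= 50/93 × 100
= 53.76%

53.76%


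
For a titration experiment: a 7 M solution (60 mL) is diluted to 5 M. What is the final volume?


C1V1 = C2V2
7 × 60 = 5 × V2
V2 = 420/5 = 84.0 mL

84.0 mL


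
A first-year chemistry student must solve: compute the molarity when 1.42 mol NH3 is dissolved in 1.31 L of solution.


M = n/V = 1.42/1.31 = 1.084 mol/L

1.084 M


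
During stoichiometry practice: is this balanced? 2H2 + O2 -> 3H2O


Equation: 2H2 + O2 -> 3H2O
Check atoms: H: 4≠6, O: 2≠3
Not balanced

No, not balanced


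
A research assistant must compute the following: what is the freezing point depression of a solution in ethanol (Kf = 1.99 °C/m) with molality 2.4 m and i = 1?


ΔTf = Kf × m × i
= 1.99 × 2.4 × 1
= 4.776 °C

4.776 °C


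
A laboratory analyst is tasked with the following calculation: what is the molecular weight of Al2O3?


M(Al2O3) = 2×26.98 + 3×16.0
= 53.96 + 48.0
= 101.96 g/mol

101.96 g/mol


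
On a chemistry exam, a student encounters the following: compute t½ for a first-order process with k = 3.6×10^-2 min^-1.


t½ = ln2/k = 0.693147/(3.6×10^-2 min^-1)
= 19.25 min

19.25 min


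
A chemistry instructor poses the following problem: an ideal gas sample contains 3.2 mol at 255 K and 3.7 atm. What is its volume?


PV = nRT  (R = 0.08206 L·atm/(mol·K))
V = nRT/P = 3.2×0.08206×255/3.7
= 18.098 L

18.098 L


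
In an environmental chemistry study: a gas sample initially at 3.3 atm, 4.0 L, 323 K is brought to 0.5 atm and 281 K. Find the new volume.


P1V1/T1 = P2V2/T2
V2 = P1V1T2/(T1P2)
= 3.3×4.0×281/(323×0.5)
= 22.967 L

22.967 L


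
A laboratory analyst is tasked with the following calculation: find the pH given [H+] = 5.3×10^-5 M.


pH = -log10([H+]) = -log10(5.3×10^-5)
= 5 - log10(5.3)
= 5 - 0.72
= 4.28

4.28


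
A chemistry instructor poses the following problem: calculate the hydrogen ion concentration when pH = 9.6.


[H+] = 10^(-pH) = 10^(-9.6)
= 2.51×10^-10 M

2.51×10^-10 M


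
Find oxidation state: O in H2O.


O is usually -2
Oxidation number: -2

-2


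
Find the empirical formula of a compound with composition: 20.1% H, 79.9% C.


Assume 100 g sample. Moles of each element:
  H: 20.1/1.008 = 19.94 mol
  C: 79.9/12.01 = 6.653 mol
Divide by smallest (6.653):
  H: 19.94/6.653 = 3.0
  C: 6.653/6.653 = 1.0
Empirical formula: CH3

CH3


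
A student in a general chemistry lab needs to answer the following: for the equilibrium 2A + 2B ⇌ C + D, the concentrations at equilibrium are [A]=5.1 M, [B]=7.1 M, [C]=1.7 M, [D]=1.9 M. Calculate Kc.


Kc = [C][D]/([A]^2[B]^2)
= (1.7^1 × 1.9^1)/(5.1^2 × 7.1^2)
= 3.23/1311.1641
= 0.002463

0.002463


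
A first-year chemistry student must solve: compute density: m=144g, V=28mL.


ρ = mass/volume
= 144/28
= 5.143 g/mL

5.143 g/mL


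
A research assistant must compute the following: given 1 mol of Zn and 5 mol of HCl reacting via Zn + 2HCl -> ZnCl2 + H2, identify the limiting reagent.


Mole ratio available / coefficient:
  Zn: 1/1 = 1.000
  HCl: 5/2 = 2.500
Smaller ratio is limiting.

Zn


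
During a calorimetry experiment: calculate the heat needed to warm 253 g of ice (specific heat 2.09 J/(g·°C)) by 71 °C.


q = mcΔT = 253 × 2.09 × 71
= 37542.67 J

37542.67 J


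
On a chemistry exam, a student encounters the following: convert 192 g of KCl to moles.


M(KCl) = 74.55 g/mol
n = mass/M = 192/74.55 = 2.5755 mol

2.5755 mol


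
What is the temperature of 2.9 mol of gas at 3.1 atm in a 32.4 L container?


PV = nRT  (R = 0.08206 L·atm/(mol·K))
T = PV/(nR) = 3.1×32.4/(2.9×0.08206)
= 100.44/0.237974
= 422.06 K

422.06 K


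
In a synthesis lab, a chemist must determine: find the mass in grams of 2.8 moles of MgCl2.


M(MgCl2) = 95.21 g/mol
mass = n × M = 2.8 × 95.21 = 266.59 g

266.59 g


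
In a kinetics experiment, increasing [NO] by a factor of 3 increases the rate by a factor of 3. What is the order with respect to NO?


rate ∝ [NO]^n
3^n = 3 → n = 1
Order in NO: 1

1


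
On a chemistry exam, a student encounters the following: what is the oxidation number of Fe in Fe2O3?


2x + 3(-2) = 0, so x = +3
Oxidation number: +3

+3


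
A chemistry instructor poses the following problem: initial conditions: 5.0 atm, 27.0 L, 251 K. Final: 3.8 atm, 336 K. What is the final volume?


P1V1/T1 = P2V2/T2
V2 = P1V1T2/(T1P2)
= 5.0×27.0×336/(251×3.8)
= 47.557 L

47.557 L


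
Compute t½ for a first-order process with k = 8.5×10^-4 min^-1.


t½ = ln2/k = 0.693147/(8.5×10^-4 min^-1)
= 815.5 min

815.5 min


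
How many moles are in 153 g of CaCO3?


M(CaCO3) = 100.09 g/mol
n = mass/M = 153/100.09 = 1.5286 mol

1.5286 mol


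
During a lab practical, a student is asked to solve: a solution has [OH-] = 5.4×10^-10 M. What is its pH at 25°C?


pOH = -log10([OH-]) = -log10(5.4×10^-10)
= 10 - log10(5.4) = 9.27
pH = 14 - pOH = 14 - 9.27 = 4.73

4.73


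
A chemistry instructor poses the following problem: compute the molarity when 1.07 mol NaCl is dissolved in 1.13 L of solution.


M = n/V = 1.07/1.13 = 0.947 mol/L

0.947 M


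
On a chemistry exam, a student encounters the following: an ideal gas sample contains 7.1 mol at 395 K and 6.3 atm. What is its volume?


PV = nRT  (R = 0.08206 L·atm/(mol·K))
V = nRT/P = 7.1×0.08206×395/6.3
= 36.53 L

36.53 L


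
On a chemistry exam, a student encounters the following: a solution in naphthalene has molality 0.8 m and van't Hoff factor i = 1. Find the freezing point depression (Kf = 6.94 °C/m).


ΔTf = Kf × m × i
= 6.94 × 0.8 × 1
= 5.552 °C

5.552 °C


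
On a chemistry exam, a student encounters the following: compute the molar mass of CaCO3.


M(CaCO3) = 1×40.08 + 1×12.01 + 3×16.0
= 40.08 + 12.01 + 48.0
= 100.09 g/mol

100.09 g/mol


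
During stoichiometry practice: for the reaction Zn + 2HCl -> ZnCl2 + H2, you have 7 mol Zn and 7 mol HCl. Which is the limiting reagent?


Mole ratio available / coefficient:
  Zn: 7/1 = 7.000
  HCl: 7/2 = 3.500
Smaller ratio is limiting.

HCl


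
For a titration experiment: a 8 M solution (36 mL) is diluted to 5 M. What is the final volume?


C1V1 = C2V2
8 × 36 = 5 × V2
V2 = 288/5 = 57.6 mL

57.6 mL


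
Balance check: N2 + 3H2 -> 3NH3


Equation: N2 + 3H2 -> 3NH3
Check atoms: H: 6≠9, N: 2≠3
Not balanced

No, not balanced


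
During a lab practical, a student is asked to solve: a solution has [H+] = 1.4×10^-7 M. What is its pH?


pH = -log10([H+]) = -log10(1.4×10^-7)
= 7 - log10(1.4)
= 7 - 0.15
= 6.85

6.85


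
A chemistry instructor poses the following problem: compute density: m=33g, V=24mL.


ρ = mass/volume
= 33/24
= 1.375 g/mL

1.375 g/mL


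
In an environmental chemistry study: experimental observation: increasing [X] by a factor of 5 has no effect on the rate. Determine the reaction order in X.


rate ∝ [X]^n
rate ∝ [X]^0
Order in X: 0

0


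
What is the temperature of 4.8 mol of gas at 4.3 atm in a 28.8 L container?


PV = nRT  (R = 0.08206 L·atm/(mol·K))
T = PV/(nR) = 4.3×28.8/(4.8×0.08206)
= 123.84/0.393888
= 314.40 K

314.40 K


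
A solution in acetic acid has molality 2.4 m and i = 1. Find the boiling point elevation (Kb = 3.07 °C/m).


ΔTb = Kb × m × i
= 3.07 × 2.4 × 1
= 7.368 °C

7.368 °C


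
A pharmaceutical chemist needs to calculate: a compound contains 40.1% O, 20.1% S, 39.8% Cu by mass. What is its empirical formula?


Assume 100 g sample. Moles of each element:
  O: 40.1/16.0 = 2.506 mol
  S: 20.1/32.07 = 0.627 mol
  Cu: 39.8/63.55 = 0.626 mol
Divide by smallest (0.626):
  O: 2.506/0.626 = 4.0
  S: 0.627/0.626 = 1.0
  Cu: 0.626/0.626 = 1.0
Empirical formula: CuSO4

CuSO4


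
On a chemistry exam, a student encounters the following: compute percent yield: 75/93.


% yield = actual/theoretical × 100
= 75/93 × 100
= 80.65%

80.65%


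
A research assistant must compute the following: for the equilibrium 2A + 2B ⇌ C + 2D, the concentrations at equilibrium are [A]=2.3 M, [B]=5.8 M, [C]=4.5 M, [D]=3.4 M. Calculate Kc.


Kc = [C][D]^2/([A]^2[B]^2)
= (4.5^1 × 3.4^2)/(2.3^2 × 5.8^2)
= 52.02/177.9556
= 0.2923

0.2923


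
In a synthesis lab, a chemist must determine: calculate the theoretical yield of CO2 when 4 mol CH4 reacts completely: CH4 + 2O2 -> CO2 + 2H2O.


Mole ratio CO2:CH4 = 1:1
n(CO2) = 4 × 1/1 = 4.000 mol
mass = 4.000 × 44.01 = 176.04 g

176.04 g


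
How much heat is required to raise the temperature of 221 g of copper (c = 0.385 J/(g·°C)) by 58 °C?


q = mcΔT = 221 × 0.385 × 58
= 4934.93 J

4934.93 J


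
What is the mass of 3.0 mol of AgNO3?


M(AgNO3) = 169.88 g/mol
mass = n × M = 3.0 × 169.88 = 509.64 g

509.64 g


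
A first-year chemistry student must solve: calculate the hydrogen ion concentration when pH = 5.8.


[H+] = 10^(-pH) = 10^(-5.8)
= 1.58×10^-6 M

1.58×10^-6 M


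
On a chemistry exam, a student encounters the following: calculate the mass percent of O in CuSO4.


M(CuSO4) = 1×63.55 + 1×32.07 + 4×16.0 = 159.62 g/mol
Mass of O = 4 × 16.0 = 64.00 g/mol
% O = 64.00/159.62 × 100 = 40.10%

40.10%


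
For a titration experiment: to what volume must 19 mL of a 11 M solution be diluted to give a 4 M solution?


C1V1 = C2V2
11 × 19 = 4 × V2
V2 = 209/4 = 52.25 mL

52.25 mL


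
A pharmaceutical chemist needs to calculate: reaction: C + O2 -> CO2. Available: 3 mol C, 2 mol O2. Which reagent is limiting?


Mole ratio available / coefficient:
  C: 3/1 = 3.000
  O2: 2/1 = 2.000
Smaller ratio is limiting.

O2


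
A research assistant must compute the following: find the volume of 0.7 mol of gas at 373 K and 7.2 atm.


PV = nRT  (R = 0.08206 L·atm/(mol·K))
V = nRT/P = 0.7×0.08206×373/7.2
= 2.976 L

2.976 L


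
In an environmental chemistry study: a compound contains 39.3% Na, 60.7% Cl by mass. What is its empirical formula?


Assume 100 g sample. Moles of each element:
  Na: 39.3/22.99 = 1.709 mol
  Cl: 60.7/35.45 = 1.712 mol
Divide by smallest (1.709):
  Na: 1.709/1.709 = 1.0
  Cl: 1.712/1.709 = 1.0
Empirical formula: NaCl

NaCl


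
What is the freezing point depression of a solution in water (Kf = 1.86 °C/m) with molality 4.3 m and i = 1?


ΔTf = Kf × m × i
= 1.86 × 4.3 × 1
= 7.998 °C

7.998 °C


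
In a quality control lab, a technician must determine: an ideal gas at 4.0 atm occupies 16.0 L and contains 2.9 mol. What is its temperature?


PV = nRT  (R = 0.08206 L·atm/(mol·K))
T = PV/(nR) = 4.0×16.0/(2.9×0.08206)
= 64.00/0.237974
= 268.94 K

268.94 K


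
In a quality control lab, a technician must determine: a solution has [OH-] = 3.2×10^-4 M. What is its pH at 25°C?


pOH = -log10([OH-]) = -log10(3.2×10^-4)
= 4 - log10(3.2) = 3.49
pH = 14 - pOH = 14 - 3.49 = 10.51

10.51


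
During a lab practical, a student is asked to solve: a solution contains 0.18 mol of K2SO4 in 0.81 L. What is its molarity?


M = n/V = 0.18/0.81 = 0.222 mol/L

0.222 M


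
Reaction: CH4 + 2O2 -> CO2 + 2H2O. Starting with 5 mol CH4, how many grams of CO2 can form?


Mole ratio CO2:CH4 = 1:1
n(CO2) = 5 × 1/1 = 5.000 mol
mass = 5.000 × 44.01 = 220.05 g

220.05 g


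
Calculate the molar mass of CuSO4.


M(CuSO4) = 1×63.55 + 1×32.07 + 4×16.0
= 63.55 + 32.07 + 64.0
= 159.62 g/mol

159.62 g/mol
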